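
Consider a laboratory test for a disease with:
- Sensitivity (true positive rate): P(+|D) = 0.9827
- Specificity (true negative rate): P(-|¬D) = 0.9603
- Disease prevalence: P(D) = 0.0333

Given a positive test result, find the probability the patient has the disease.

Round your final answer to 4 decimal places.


Let D = has disease, + = positive test

Given:
- P(D) = 0.0333 (prevalence)
- P(+|D) = 0.9827 (sensitivity)
- P(-|¬D) = 0.9603 (specificity)
- P(+|¬D) = 0.0397 (false positive rate = 1 - specificity)

Step 1: Find P(+)
P(+) = P(+|D)P(D) + P(+|¬D)P(¬D)
     = 0.9827 × 0.0333 + 0.0397 × 0.9667
     = 0.03272391 + 0.03837799
     = 0.07110190

Step 2: Apply Bayes' theorem for P(D|+)
P(D|+) = P(+|D)P(D) / P(+)
       = 0.03272391 / 0.07110190
       = 0.4602


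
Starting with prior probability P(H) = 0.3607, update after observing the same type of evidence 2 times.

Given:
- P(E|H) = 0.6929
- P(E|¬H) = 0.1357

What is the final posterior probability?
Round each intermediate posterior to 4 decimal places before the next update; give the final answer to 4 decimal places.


Sequential Bayesian updating:

Initial prior: P(H) = 0.3607

Update 1:
  P(E) = 0.6929 × 0.3607 + 0.1357 × 0.6393 = 0.24992903 + 0.08675301 = 0.33668204
  P(H|E) = 0.24992903 / 0.33668204 = 0.7423

Update 2:
  P(E) = 0.6929 × 0.7423 + 0.1357 × 0.2577 = 0.51433967 + 0.03496989 = 0.54930956
  P(H|E) = 0.51433967 / 0.54930956 = 0.9363

Final posterior: 0.9363


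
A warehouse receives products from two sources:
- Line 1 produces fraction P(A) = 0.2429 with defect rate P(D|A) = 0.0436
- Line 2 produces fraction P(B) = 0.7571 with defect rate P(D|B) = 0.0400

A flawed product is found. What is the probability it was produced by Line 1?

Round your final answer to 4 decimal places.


Let A = from Line 1, D = flawed

Given:
- P(A) = 0.2429, P(B) = 0.7571
- P(D|A) = 0.0436, P(D|B) = 0.0400

Step 1: Find P(D)
P(D) = P(D|A)P(A) + P(D|B)P(B)
     = 0.0436 × 0.2429 + 0.0400 × 0.7571
     = 0.01059044 + 0.03028400
     = 0.04087444

Step 2: Apply Bayes' theorem
P(A|D) = P(D|A)P(A) / P(D)
       = 0.01059044 / 0.04087444
       = 0.2591


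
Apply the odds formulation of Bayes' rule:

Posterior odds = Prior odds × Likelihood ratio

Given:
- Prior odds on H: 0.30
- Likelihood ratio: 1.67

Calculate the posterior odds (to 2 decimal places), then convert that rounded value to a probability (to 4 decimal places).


Step 1: Calculate posterior odds
Posterior odds = Prior odds × LR
               = 0.30 × 1.67
               = 0.50

Step 2: Convert to probability
P(H|E) = Posterior odds / (1 + Posterior odds)
       = 0.50 / (1 + 0.50)
       = 0.50 / 1.50
       = 0.3333

The evidence increased P(H) from 0.2308 to 0.3333.


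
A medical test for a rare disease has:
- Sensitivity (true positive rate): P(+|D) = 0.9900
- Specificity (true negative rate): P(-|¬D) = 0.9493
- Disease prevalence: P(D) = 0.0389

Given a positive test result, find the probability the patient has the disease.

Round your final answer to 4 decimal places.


Let D = has disease, + = positive test

Given:
- P(D) = 0.0389 (prevalence)
- P(+|D) = 0.9900 (sensitivity)
- P(-|¬D) = 0.9493 (specificity)
- P(+|¬D) = 0.0507 (false positive rate = 1 - specificity)

Step 1: Find P(+)
P(+) = P(+|D)P(D) + P(+|¬D)P(¬D)
     = 0.9900 × 0.0389 + 0.0507 × 0.9611
     = 0.03851100 + 0.04872777
     = 0.08723877

Step 2: Apply Bayes' theorem for P(D|+)
P(D|+) = P(+|D)P(D) / P(+)
       = 0.03851100 / 0.08723877
       = 0.4414


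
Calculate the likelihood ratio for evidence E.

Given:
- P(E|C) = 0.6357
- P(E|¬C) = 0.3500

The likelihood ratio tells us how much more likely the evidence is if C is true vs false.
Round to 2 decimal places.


Likelihood Ratio (LR) = P(E|C) / P(E|¬C)

LR = 0.6357 / 0.3500
   = 1.82

The evidence is 1.82 times more likely if C is true than if C is false.
Because LR exceeds 1, E is evidence for C.


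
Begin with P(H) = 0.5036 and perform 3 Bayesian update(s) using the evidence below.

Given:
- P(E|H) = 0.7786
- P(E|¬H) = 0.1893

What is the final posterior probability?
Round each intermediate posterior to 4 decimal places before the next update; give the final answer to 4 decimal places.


Sequential Bayesian updating:

Initial prior: P(H) = 0.5036

Update 1:
  P(E) = 0.7786 × 0.5036 + 0.1893 × 0.4964 = 0.39210296 + 0.09396852 = 0.48607148
  P(H|E) = 0.39210296 / 0.48607148 = 0.8067

Update 2:
  P(E) = 0.7786 × 0.8067 + 0.1893 × 0.1933 = 0.62809662 + 0.03659169 = 0.66468831
  P(H|E) = 0.62809662 / 0.66468831 = 0.9449

Update 3:
  P(E) = 0.7786 × 0.9449 + 0.1893 × 0.0551 = 0.73569914 + 0.01043043 = 0.74612957
  P(H|E) = 0.73569914 / 0.74612957 = 0.9860

Final posterior: 0.9860


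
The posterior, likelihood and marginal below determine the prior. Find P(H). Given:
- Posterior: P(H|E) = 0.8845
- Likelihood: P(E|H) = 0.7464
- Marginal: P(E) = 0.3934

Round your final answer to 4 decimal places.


From Bayes' theorem: P(H|E) = P(E|H) × P(H) / P(E)

Rearranging for P(H):
P(H) = P(H|E) × P(E) / P(E|H)
     = 0.8845 × 0.3934 / 0.7464
     = 0.34796230 / 0.7464
     = 0.4662


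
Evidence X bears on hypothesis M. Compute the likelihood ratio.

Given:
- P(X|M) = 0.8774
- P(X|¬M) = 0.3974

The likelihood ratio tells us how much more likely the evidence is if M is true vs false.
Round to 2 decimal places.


Likelihood Ratio (LR) = P(X|M) / P(X|¬M)

LR = 0.8774 / 0.3974
   = 2.21

The evidence is 2.21 times more likely if M is true than if M is false.
Since LR > 1, the evidence supports M over ¬M.


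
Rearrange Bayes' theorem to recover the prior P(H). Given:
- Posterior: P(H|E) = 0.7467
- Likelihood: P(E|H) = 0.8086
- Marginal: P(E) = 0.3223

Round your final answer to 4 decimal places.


From Bayes' theorem: P(H|E) = P(E|H) × P(H) / P(E)

Rearranging for P(H):
P(H) = P(H|E) × P(E) / P(E|H)
     = 0.7467 × 0.3223 / 0.8086
     = 0.24066141 / 0.8086
     = 0.2976


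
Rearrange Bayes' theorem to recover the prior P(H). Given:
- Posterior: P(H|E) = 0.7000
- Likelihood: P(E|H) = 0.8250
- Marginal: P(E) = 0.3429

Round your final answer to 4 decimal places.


From Bayes' theorem: P(H|E) = P(E|H) × P(H) / P(E)

Rearranging for P(H):
P(H) = P(H|E) × P(E) / P(E|H)
     = 0.7000 × 0.3429 / 0.8250
     = 0.24003000 / 0.8250
     = 0.2909


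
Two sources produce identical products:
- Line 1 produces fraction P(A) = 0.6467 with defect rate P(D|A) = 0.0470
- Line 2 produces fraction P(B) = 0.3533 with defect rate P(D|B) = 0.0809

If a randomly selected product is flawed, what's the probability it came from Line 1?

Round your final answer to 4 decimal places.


Let A = from Line 1, D = flawed

Given:
- P(A) = 0.6467, P(B) = 0.3533
- P(D|A) = 0.0470, P(D|B) = 0.0809

Step 1: Find P(D)
P(D) = P(D|A)P(A) + P(D|B)P(B)
     = 0.0470 × 0.6467 + 0.0809 × 0.3533
     = 0.03039490 + 0.02858197
     = 0.05897687

Step 2: Apply Bayes' theorem
P(A|D) = P(D|A)P(A) / P(D)
       = 0.03039490 / 0.05897687
       = 0.5154


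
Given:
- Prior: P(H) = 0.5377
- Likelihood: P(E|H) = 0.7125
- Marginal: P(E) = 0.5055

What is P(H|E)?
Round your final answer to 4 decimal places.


Using Bayes' theorem:

P(H|E) = P(E|H) × P(H) / P(E)
       = 0.7125 × 0.5377 / 0.5055
       = 0.38311125 / 0.5055
       = 0.7579

The evidence strengthens our belief in H.
Prior: 0.5377 → Posterior: 0.7579


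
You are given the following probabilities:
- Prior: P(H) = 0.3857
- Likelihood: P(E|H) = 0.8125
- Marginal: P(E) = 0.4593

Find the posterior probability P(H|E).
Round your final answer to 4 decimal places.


Using Bayes' theorem:

P(H|E) = P(E|H) × P(H) / P(E)
       = 0.8125 × 0.3857 / 0.4593
       = 0.31338125 / 0.4593
       = 0.6823

The evidence strengthens our belief in H.
Prior: 0.3857 → Posterior: 0.6823


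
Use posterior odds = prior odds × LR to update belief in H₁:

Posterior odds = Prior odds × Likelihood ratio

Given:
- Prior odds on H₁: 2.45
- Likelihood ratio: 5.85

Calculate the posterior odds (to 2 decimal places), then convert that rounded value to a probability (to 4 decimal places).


Step 1: Calculate posterior odds
Posterior odds = Prior odds × LR
               = 2.45 × 5.85
               = 14.33

Step 2: Convert to probability
P(H₁|E) = Posterior odds / (1 + Posterior odds)
       = 14.33 / (1 + 14.33)
       = 14.33 / 15.33
       = 0.9348

The evidence increased P(H₁) from 0.7101 to 0.9348.


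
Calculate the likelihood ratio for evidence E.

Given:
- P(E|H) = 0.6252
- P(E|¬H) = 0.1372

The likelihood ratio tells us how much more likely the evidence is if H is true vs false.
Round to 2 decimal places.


Likelihood Ratio (LR) = P(E|H) / P(E|¬H)

LR = 0.6252 / 0.1372
   = 4.56

The evidence is 4.56 times more likely if H is true than if H is false.
Since LR > 1, the evidence supports H over ¬H.


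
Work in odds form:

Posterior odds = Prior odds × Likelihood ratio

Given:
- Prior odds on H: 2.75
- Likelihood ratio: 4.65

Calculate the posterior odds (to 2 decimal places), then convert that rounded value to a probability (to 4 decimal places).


Step 1: Calculate posterior odds
Posterior odds = Prior odds × LR
               = 2.75 × 4.65
               = 12.79

Step 2: Convert to probability
P(H|E) = Posterior odds / (1 + Posterior odds)
       = 12.79 / (1 + 12.79)
       = 12.79 / 13.79
       = 0.9275

The evidence increased P(H) from 0.7333 to 0.9275.


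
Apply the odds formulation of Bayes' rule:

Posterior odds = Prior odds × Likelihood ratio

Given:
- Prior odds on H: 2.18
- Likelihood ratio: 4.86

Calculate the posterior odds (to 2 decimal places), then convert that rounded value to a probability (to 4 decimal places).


Step 1: Calculate posterior odds
Posterior odds = Prior odds × LR
               = 2.18 × 4.86
               = 10.59

Step 2: Convert to probability
P(H|E) = Posterior odds / (1 + Posterior odds)
       = 10.59 / (1 + 10.59)
       = 10.59 / 11.59
       = 0.9137

The evidence increased P(H) from 0.6855 to 0.9137.


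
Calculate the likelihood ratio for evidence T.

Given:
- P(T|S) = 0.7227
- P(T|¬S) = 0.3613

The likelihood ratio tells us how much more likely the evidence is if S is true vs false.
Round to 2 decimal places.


Likelihood Ratio (LR) = P(T|S) / P(T|¬S)

LR = 0.7227 / 0.3613
   = 2.00

The evidence is 2.00 times more likely if S is true than if S is false.
LR > 1, so observing T raises the odds in favor of S.


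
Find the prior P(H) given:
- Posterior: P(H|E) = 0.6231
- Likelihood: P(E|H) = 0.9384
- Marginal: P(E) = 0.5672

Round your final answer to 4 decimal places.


From Bayes' theorem: P(H|E) = P(E|H) × P(H) / P(E)

Rearranging for P(H):
P(H) = P(H|E) × P(E) / P(E|H)
     = 0.6231 × 0.5672 / 0.9384
     = 0.35342232 / 0.9384
     = 0.3766


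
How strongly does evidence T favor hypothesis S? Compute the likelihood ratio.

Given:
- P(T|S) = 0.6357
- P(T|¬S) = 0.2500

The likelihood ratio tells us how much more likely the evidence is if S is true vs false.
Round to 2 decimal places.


Likelihood Ratio (LR) = P(T|S) / P(T|¬S)

LR = 0.6357 / 0.2500
   = 2.54

The evidence is 2.54 times more likely if S is true than if S is false.
LR > 1, so observing T raises the odds in favor of S.


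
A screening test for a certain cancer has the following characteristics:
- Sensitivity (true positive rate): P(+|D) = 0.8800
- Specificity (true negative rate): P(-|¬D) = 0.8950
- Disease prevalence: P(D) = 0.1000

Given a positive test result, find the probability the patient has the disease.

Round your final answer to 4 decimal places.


Let D = has disease, + = positive test

Given:
- P(D) = 0.1000 (prevalence)
- P(+|D) = 0.8800 (sensitivity)
- P(-|¬D) = 0.8950 (specificity)
- P(+|¬D) = 0.1050 (false positive rate = 1 - specificity)

Step 1: Find P(+)
P(+) = P(+|D)P(D) + P(+|¬D)P(¬D)
     = 0.8800 × 0.1000 + 0.1050 × 0.9000
     = 0.08800000 + 0.09450000
     = 0.18250000

Step 2: Apply Bayes' theorem for P(D|+)
P(D|+) = P(+|D)P(D) / P(+)
       = 0.08800000 / 0.18250000
       = 0.4822


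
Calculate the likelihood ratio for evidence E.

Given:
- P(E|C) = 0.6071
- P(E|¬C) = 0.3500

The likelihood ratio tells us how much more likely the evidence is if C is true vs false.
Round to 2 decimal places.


Likelihood Ratio (LR) = P(E|C) / P(E|¬C)

LR = 0.6071 / 0.3500
   = 1.73

The evidence is 1.73 times more likely if C is true than if C is false.
LR > 1, so observing E raises the odds in favor of C.


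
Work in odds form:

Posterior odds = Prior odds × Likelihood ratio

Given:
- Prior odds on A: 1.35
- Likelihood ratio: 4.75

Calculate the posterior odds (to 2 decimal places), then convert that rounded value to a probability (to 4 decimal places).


Step 1: Calculate posterior odds
Posterior odds = Prior odds × LR
               = 1.35 × 4.75
               = 6.41

Step 2: Convert to probability
P(A|E) = Posterior odds / (1 + Posterior odds)
       = 6.41 / (1 + 6.41)
       = 6.41 / 7.41
       = 0.8650

The evidence increased P(A) from 0.5745 to 0.8650.


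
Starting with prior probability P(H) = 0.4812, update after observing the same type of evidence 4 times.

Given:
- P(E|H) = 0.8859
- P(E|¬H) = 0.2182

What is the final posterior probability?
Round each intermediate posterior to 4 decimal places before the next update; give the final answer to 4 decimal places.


Sequential Bayesian updating:

Initial prior: P(H) = 0.4812

Update 1:
  P(E) = 0.8859 × 0.4812 + 0.2182 × 0.5188 = 0.42629508 + 0.11320216 = 0.53949724
  P(H|E) = 0.42629508 / 0.53949724 = 0.7902

Update 2:
  P(E) = 0.8859 × 0.7902 + 0.2182 × 0.2098 = 0.70003818 + 0.04577836 = 0.74581654
  P(H|E) = 0.70003818 / 0.74581654 = 0.9386

Update 3:
  P(E) = 0.8859 × 0.9386 + 0.2182 × 0.0614 = 0.83150574 + 0.01339748 = 0.84490322
  P(H|E) = 0.83150574 / 0.84490322 = 0.9841

Update 4:
  P(E) = 0.8859 × 0.9841 + 0.2182 × 0.0159 = 0.87181419 + 0.00346938 = 0.87528357
  P(H|E) = 0.87181419 / 0.87528357 = 0.9960

Final posterior: 0.9960


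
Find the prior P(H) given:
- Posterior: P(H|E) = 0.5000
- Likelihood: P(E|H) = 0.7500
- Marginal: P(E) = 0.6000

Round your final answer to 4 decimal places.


From Bayes' theorem: P(H|E) = P(E|H) × P(H) / P(E)

Rearranging for P(H):
P(H) = P(H|E) × P(E) / P(E|H)
     = 0.5000 × 0.6000 / 0.7500
     = 0.30000000 / 0.7500
     = 0.4000


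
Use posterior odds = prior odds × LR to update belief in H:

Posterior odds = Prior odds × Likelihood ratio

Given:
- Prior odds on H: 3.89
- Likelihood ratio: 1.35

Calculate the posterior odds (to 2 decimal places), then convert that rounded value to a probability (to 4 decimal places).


Step 1: Calculate posterior odds
Posterior odds = Prior odds × LR
               = 3.89 × 1.35
               = 5.25

Step 2: Convert to probability
P(H|E) = Posterior odds / (1 + Posterior odds)
       = 5.25 / (1 + 5.25)
       = 5.25 / 6.25
       = 0.8400

The evidence increased P(H) from 0.7955 to 0.8400.


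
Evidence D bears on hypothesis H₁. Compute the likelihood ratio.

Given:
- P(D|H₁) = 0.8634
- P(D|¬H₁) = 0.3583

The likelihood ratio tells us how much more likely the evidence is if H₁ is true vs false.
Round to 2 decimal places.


Likelihood Ratio (LR) = P(D|H₁) / P(D|¬H₁)

LR = 0.8634 / 0.3583
   = 2.41

The evidence is 2.41 times more likely if H₁ is true than if H₁ is false.
Because LR exceeds 1, D is evidence for H₁.


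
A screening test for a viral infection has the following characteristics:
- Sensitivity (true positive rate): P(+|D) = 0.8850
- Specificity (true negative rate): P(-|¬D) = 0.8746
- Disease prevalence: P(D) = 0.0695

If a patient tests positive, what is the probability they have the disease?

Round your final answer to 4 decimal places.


Let D = has disease, + = positive test

Given:
- P(D) = 0.0695 (prevalence)
- P(+|D) = 0.8850 (sensitivity)
- P(-|¬D) = 0.8746 (specificity)
- P(+|¬D) = 0.1254 (false positive rate = 1 - specificity)

Step 1: Find P(+)
P(+) = P(+|D)P(D) + P(+|¬D)P(¬D)
     = 0.8850 × 0.0695 + 0.1254 × 0.9305
     = 0.06150750 + 0.11668470
     = 0.17819220

Step 2: Apply Bayes' theorem for P(D|+)
P(D|+) = P(+|D)P(D) / P(+)
       = 0.06150750 / 0.17819220
       = 0.3452


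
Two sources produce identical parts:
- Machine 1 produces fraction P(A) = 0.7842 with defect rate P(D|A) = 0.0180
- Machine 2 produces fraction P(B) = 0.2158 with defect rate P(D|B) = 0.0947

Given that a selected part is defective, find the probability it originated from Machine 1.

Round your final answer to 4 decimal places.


Let A = from Machine 1, D = defective

Given:
- P(A) = 0.7842, P(B) = 0.2158
- P(D|A) = 0.0180, P(D|B) = 0.0947

Step 1: Find P(D)
P(D) = P(D|A)P(A) + P(D|B)P(B)
     = 0.0180 × 0.7842 + 0.0947 × 0.2158
     = 0.01411560 + 0.02043626
     = 0.03455186

Step 2: Apply Bayes' theorem
P(A|D) = P(D|A)P(A) / P(D)
       = 0.01411560 / 0.03455186
       = 0.4085


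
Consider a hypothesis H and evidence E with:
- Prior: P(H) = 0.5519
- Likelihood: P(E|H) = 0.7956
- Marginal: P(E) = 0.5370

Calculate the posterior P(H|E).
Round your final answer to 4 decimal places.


Using Bayes' theorem:

P(H|E) = P(E|H) × P(H) / P(E)
       = 0.7956 × 0.5519 / 0.5370
       = 0.43909164 / 0.5370
       = 0.8177

The evidence strengthens our belief in H.
Prior: 0.5519 → Posterior: 0.8177


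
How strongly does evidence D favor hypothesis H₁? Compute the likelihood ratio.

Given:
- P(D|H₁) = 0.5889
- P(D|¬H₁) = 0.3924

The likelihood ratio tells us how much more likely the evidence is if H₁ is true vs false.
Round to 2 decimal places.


Likelihood Ratio (LR) = P(D|H₁) / P(D|¬H₁)

LR = 0.5889 / 0.3924
   = 1.50

The evidence is 1.50 times more likely if H₁ is true than if H₁ is false.
LR > 1, so observing D raises the odds in favor of H₁.


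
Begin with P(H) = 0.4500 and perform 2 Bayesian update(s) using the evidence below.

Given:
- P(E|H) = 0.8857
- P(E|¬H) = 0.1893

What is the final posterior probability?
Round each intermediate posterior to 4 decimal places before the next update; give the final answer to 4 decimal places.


Sequential Bayesian updating:

Initial prior: P(H) = 0.4500

Update 1:
  P(E) = 0.8857 × 0.4500 + 0.1893 × 0.5500 = 0.39856500 + 0.10411500 = 0.50268000
  P(H|E) = 0.39856500 / 0.50268000 = 0.7929

Update 2:
  P(E) = 0.8857 × 0.7929 + 0.1893 × 0.2071 = 0.70227153 + 0.03920403 = 0.74147556
  P(H|E) = 0.70227153 / 0.74147556 = 0.9471

Final posterior: 0.9471


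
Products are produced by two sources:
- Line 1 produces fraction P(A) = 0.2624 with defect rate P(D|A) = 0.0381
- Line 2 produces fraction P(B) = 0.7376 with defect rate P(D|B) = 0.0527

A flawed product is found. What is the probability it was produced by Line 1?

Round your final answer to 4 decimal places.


Let A = from Line 1, D = flawed

Given:
- P(A) = 0.2624, P(B) = 0.7376
- P(D|A) = 0.0381, P(D|B) = 0.0527

Step 1: Find P(D)
P(D) = P(D|A)P(A) + P(D|B)P(B)
     = 0.0381 × 0.2624 + 0.0527 × 0.7376
     = 0.00999744 + 0.03887152
     = 0.04886896

Step 2: Apply Bayes' theorem
P(A|D) = P(D|A)P(A) / P(D)
       = 0.00999744 / 0.04886896
       = 0.2046


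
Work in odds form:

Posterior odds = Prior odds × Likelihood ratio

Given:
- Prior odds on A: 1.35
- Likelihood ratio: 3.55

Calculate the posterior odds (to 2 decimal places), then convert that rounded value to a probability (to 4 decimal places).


Step 1: Calculate posterior odds
Posterior odds = Prior odds × LR
               = 1.35 × 3.55
               = 4.79

Step 2: Convert to probability
P(A|E) = Posterior odds / (1 + Posterior odds)
       = 4.79 / (1 + 4.79)
       = 4.79 / 5.79
       = 0.8273

The evidence increased P(A) from 0.5745 to 0.8273.


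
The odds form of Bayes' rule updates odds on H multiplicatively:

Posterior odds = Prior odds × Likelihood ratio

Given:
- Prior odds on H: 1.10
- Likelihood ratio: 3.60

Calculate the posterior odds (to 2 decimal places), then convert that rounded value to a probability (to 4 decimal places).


Step 1: Calculate posterior odds
Posterior odds = Prior odds × LR
               = 1.10 × 3.60
               = 3.96

Step 2: Convert to probability
P(H|E) = Posterior odds / (1 + Posterior odds)
       = 3.96 / (1 + 3.96)
       = 3.96 / 4.96
       = 0.7984

The evidence increased P(H) from 0.5238 to 0.7984.


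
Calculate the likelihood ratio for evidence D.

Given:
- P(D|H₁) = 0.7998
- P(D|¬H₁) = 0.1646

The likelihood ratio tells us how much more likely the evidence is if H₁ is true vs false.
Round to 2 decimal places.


Likelihood Ratio (LR) = P(D|H₁) / P(D|¬H₁)

LR = 0.7998 / 0.1646
   = 4.86

The evidence is 4.86 times more likely if H₁ is true than if H₁ is false.
LR > 1, so observing D raises the odds in favor of H₁.


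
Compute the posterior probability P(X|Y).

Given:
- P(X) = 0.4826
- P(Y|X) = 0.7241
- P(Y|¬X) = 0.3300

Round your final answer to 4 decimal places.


Bayes' theorem: P(X|Y) = P(Y|X) × P(X) / P(Y)

Step 1: Calculate P(Y) using law of total probability
P(Y) = P(Y|X)P(X) + P(Y|¬X)P(¬X)
     = 0.7241 × 0.4826 + 0.3300 × 0.5174
     = 0.34945066 + 0.17074200
     = 0.52019266

Step 2: Apply Bayes' theorem
P(X|Y) = P(Y|X) × P(X) / P(Y)
       = 0.34945066 / 0.52019266
       = 0.6718


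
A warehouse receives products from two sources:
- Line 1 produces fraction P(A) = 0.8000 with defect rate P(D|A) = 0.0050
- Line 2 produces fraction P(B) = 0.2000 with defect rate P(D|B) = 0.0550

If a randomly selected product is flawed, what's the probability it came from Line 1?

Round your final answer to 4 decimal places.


Let A = from Line 1, D = flawed

Given:
- P(A) = 0.8000, P(B) = 0.2000
- P(D|A) = 0.0050, P(D|B) = 0.0550

Step 1: Find P(D)
P(D) = P(D|A)P(A) + P(D|B)P(B)
     = 0.0050 × 0.8000 + 0.0550 × 0.2000
     = 0.00400000 + 0.01100000
     = 0.01500000

Step 2: Apply Bayes' theorem
P(A|D) = P(D|A)P(A) / P(D)
       = 0.00400000 / 0.01500000
       = 0.2667


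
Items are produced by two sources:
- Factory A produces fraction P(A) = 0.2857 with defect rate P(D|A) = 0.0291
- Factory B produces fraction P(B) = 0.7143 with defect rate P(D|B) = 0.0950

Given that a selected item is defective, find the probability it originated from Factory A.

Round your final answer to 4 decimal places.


Let A = from Factory A, D = defective

Given:
- P(A) = 0.2857, P(B) = 0.7143
- P(D|A) = 0.0291, P(D|B) = 0.0950

Step 1: Find P(D)
P(D) = P(D|A)P(A) + P(D|B)P(B)
     = 0.0291 × 0.2857 + 0.0950 × 0.7143
     = 0.00831387 + 0.06785850
     = 0.07617237

Step 2: Apply Bayes' theorem
P(A|D) = P(D|A)P(A) / P(D)
       = 0.00831387 / 0.07617237
       = 0.1091


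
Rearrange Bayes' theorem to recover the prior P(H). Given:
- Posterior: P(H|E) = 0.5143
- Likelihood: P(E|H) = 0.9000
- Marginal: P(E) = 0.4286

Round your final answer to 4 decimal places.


From Bayes' theorem: P(H|E) = P(E|H) × P(H) / P(E)

Rearranging for P(H):
P(H) = P(H|E) × P(E) / P(E|H)
     = 0.5143 × 0.4286 / 0.9000
     = 0.22042898 / 0.9000
     = 0.2449


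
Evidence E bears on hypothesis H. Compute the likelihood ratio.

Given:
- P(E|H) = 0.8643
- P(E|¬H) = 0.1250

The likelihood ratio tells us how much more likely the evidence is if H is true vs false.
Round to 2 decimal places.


Likelihood Ratio (LR) = P(E|H) / P(E|¬H)

LR = 0.8643 / 0.1250
   = 6.91

The evidence is 6.91 times more likely if H is true than if H is false.
Because LR exceeds 1, E is evidence for H.


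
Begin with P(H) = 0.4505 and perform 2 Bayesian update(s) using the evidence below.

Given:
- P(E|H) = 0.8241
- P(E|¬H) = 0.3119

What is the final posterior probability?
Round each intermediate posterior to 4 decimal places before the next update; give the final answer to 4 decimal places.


Sequential Bayesian updating:

Initial prior: P(H) = 0.4505

Update 1:
  P(E) = 0.8241 × 0.4505 + 0.3119 × 0.5495 = 0.37125705 + 0.17138905 = 0.54264610
  P(H|E) = 0.37125705 / 0.54264610 = 0.6842

Update 2:
  P(E) = 0.8241 × 0.6842 + 0.3119 × 0.3158 = 0.56384922 + 0.09849802 = 0.66234724
  P(H|E) = 0.56384922 / 0.66234724 = 0.8513

Final posterior: 0.8513


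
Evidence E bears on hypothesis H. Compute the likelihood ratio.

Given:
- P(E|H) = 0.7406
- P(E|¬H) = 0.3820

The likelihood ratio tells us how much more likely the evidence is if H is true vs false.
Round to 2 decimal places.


Likelihood Ratio (LR) = P(E|H) / P(E|¬H)

LR = 0.7406 / 0.3820
   = 1.94

The evidence is 1.94 times more likely if H is true than if H is false.
LR > 1, so observing E raises the odds in favor of H.


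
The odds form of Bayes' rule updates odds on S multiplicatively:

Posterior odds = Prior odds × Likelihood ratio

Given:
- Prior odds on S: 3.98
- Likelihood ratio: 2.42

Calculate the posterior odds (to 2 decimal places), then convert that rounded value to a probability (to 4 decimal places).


Step 1: Calculate posterior odds
Posterior odds = Prior odds × LR
               = 3.98 × 2.42
               = 9.63

Step 2: Convert to probability
P(S|E) = Posterior odds / (1 + Posterior odds)
       = 9.63 / (1 + 9.63)
       = 9.63 / 10.63
       = 0.9059

The evidence increased P(S) from 0.7992 to 0.9059.


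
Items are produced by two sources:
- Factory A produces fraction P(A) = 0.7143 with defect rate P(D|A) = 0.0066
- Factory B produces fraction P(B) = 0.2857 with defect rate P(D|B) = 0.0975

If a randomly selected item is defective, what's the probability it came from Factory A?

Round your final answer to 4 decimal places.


Let A = from Factory A, D = defective

Given:
- P(A) = 0.7143, P(B) = 0.2857
- P(D|A) = 0.0066, P(D|B) = 0.0975

Step 1: Find P(D)
P(D) = P(D|A)P(A) + P(D|B)P(B)
     = 0.0066 × 0.7143 + 0.0975 × 0.2857
     = 0.00471438 + 0.02785575
     = 0.03257013

Step 2: Apply Bayes' theorem
P(A|D) = P(D|A)P(A) / P(D)
       = 0.00471438 / 0.03257013
       = 0.1447


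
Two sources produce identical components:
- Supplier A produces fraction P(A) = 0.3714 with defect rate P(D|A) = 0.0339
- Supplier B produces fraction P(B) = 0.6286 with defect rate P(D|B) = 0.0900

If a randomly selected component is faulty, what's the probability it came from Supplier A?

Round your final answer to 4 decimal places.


Let A = from Supplier A, D = faulty

Given:
- P(A) = 0.3714, P(B) = 0.6286
- P(D|A) = 0.0339, P(D|B) = 0.0900

Step 1: Find P(D)
P(D) = P(D|A)P(A) + P(D|B)P(B)
     = 0.0339 × 0.3714 + 0.0900 × 0.6286
     = 0.01259046 + 0.05657400
     = 0.06916446

Step 2: Apply Bayes' theorem
P(A|D) = P(D|A)P(A) / P(D)
       = 0.01259046 / 0.06916446
       = 0.1820


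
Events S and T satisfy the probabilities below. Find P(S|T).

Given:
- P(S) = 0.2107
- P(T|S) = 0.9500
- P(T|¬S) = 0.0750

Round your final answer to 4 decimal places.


Bayes' theorem: P(S|T) = P(T|S) × P(S) / P(T)

Step 1: Calculate P(T) using law of total probability
P(T) = P(T|S)P(S) + P(T|¬S)P(¬S)
     = 0.9500 × 0.2107 + 0.0750 × 0.7893
     = 0.20016500 + 0.05919750
     = 0.25936250

Step 2: Apply Bayes' theorem
P(S|T) = P(T|S) × P(S) / P(T)
       = 0.20016500 / 0.25936250
       = 0.7718


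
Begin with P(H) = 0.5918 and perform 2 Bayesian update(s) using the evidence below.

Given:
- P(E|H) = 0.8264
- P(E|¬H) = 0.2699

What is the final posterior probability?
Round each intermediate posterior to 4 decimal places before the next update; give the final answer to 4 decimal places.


Sequential Bayesian updating:

Initial prior: P(H) = 0.5918

Update 1:
  P(E) = 0.8264 × 0.5918 + 0.2699 × 0.4082 = 0.48906352 + 0.11017318 = 0.59923670
  P(H|E) = 0.48906352 / 0.59923670 = 0.8161

Update 2:
  P(E) = 0.8264 × 0.8161 + 0.2699 × 0.1839 = 0.67442504 + 0.04963461 = 0.72405965
  P(H|E) = 0.67442504 / 0.72405965 = 0.9314

Final posterior: 0.9314


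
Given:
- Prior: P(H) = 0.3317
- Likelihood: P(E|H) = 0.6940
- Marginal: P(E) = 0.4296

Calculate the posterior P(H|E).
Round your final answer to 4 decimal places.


Using Bayes' theorem:

P(H|E) = P(E|H) × P(H) / P(E)
       = 0.6940 × 0.3317 / 0.4296
       = 0.23019980 / 0.4296
       = 0.5358

The evidence strengthens our belief in H.
Prior: 0.3317 → Posterior: 0.5358


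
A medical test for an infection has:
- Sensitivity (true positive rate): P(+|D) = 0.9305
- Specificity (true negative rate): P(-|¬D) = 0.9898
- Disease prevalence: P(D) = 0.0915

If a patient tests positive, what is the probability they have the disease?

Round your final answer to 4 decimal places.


Let D = has disease, + = positive test

Given:
- P(D) = 0.0915 (prevalence)
- P(+|D) = 0.9305 (sensitivity)
- P(-|¬D) = 0.9898 (specificity)
- P(+|¬D) = 0.0102 (false positive rate = 1 - specificity)

Step 1: Find P(+)
P(+) = P(+|D)P(D) + P(+|¬D)P(¬D)
     = 0.9305 × 0.0915 + 0.0102 × 0.9085
     = 0.08514075 + 0.00926670
     = 0.09440745

Step 2: Apply Bayes' theorem for P(D|+)
P(D|+) = P(+|D)P(D) / P(+)
       = 0.08514075 / 0.09440745
       = 0.9018


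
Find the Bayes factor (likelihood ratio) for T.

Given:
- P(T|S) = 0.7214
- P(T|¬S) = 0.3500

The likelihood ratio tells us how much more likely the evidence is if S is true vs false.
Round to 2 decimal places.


Likelihood Ratio (LR) = P(T|S) / P(T|¬S)

LR = 0.7214 / 0.3500
   = 2.06

The evidence is 2.06 times more likely if S is true than if S is false.
LR > 1, so observing T raises the odds in favor of S.


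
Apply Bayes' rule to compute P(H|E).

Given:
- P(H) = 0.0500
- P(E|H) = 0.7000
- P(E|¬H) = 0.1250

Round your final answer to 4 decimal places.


Bayes' theorem: P(H|E) = P(E|H) × P(H) / P(E)

Step 1: Calculate P(E) using law of total probability
P(E) = P(E|H)P(H) + P(E|¬H)P(¬H)
     = 0.7000 × 0.0500 + 0.1250 × 0.9500
     = 0.03500000 + 0.11875000
     = 0.15375000

Step 2: Apply Bayes' theorem
P(H|E) = P(E|H) × P(H) / P(E)
       = 0.03500000 / 0.15375000
       = 0.2276


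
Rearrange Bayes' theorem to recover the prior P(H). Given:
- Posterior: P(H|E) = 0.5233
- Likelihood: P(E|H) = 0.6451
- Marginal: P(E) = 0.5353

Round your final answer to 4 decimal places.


From Bayes' theorem: P(H|E) = P(E|H) × P(H) / P(E)

Rearranging for P(H):
P(H) = P(H|E) × P(E) / P(E|H)
     = 0.5233 × 0.5353 / 0.6451
     = 0.28012249 / 0.6451
     = 0.4342


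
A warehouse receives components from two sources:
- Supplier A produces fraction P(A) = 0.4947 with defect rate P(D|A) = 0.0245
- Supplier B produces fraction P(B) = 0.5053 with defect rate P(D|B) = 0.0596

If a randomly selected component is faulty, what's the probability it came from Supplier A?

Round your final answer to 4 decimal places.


Let A = from Supplier A, D = faulty

Given:
- P(A) = 0.4947, P(B) = 0.5053
- P(D|A) = 0.0245, P(D|B) = 0.0596

Step 1: Find P(D)
P(D) = P(D|A)P(A) + P(D|B)P(B)
     = 0.0245 × 0.4947 + 0.0596 × 0.5053
     = 0.01212015 + 0.03011588
     = 0.04223603

Step 2: Apply Bayes' theorem
P(A|D) = P(D|A)P(A) / P(D)
       = 0.01212015 / 0.04223603
       = 0.2870


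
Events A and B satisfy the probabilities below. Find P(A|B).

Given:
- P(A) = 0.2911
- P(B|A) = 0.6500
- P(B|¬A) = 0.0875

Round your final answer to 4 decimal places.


Bayes' theorem: P(A|B) = P(B|A) × P(A) / P(B)

Step 1: Calculate P(B) using law of total probability
P(B) = P(B|A)P(A) + P(B|¬A)P(¬A)
     = 0.6500 × 0.2911 + 0.0875 × 0.7089
     = 0.18921500 + 0.06202875
     = 0.25124375

Step 2: Apply Bayes' theorem
P(A|B) = P(B|A) × P(A) / P(B)
       = 0.18921500 / 0.25124375
       = 0.7531


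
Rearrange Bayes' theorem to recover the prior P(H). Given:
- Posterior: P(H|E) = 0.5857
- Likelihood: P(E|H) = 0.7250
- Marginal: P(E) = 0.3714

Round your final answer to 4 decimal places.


From Bayes' theorem: P(H|E) = P(E|H) × P(H) / P(E)

Rearranging for P(H):
P(H) = P(H|E) × P(E) / P(E|H)
     = 0.5857 × 0.3714 / 0.7250
     = 0.21752898 / 0.7250
     = 0.3000


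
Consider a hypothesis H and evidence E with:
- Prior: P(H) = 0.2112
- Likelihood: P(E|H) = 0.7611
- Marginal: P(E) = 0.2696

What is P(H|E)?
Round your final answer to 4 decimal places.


Using Bayes' theorem:

P(H|E) = P(E|H) × P(H) / P(E)
       = 0.7611 × 0.2112 / 0.2696
       = 0.16074432 / 0.2696
       = 0.5962

The evidence strengthens our belief in H.
Prior: 0.2112 → Posterior: 0.5962


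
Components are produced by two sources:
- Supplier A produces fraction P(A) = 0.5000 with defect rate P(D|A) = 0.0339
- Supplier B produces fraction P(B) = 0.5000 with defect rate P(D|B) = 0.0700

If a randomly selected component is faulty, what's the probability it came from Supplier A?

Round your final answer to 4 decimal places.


Let A = from Supplier A, D = faulty

Given:
- P(A) = 0.5000, P(B) = 0.5000
- P(D|A) = 0.0339, P(D|B) = 0.0700

Step 1: Find P(D)
P(D) = P(D|A)P(A) + P(D|B)P(B)
     = 0.0339 × 0.5000 + 0.0700 × 0.5000
     = 0.01695000 + 0.03500000
     = 0.05195000

Step 2: Apply Bayes' theorem
P(A|D) = P(D|A)P(A) / P(D)
       = 0.01695000 / 0.05195000
       = 0.3263


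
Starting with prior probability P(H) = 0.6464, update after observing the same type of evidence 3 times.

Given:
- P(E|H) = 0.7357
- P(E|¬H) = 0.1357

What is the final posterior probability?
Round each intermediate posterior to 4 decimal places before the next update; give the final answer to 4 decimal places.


Sequential Bayesian updating:

Initial prior: P(H) = 0.6464

Update 1:
  P(E) = 0.7357 × 0.6464 + 0.1357 × 0.3536 = 0.47555648 + 0.04798352 = 0.52354000
  P(H|E) = 0.47555648 / 0.52354000 = 0.9083

Update 2:
  P(E) = 0.7357 × 0.9083 + 0.1357 × 0.0917 = 0.66823631 + 0.01244369 = 0.68068000
  P(H|E) = 0.66823631 / 0.68068000 = 0.9817

Update 3:
  P(E) = 0.7357 × 0.9817 + 0.1357 × 0.0183 = 0.72223669 + 0.00248331 = 0.72472000
  P(H|E) = 0.72223669 / 0.72472000 = 0.9966

Final posterior: 0.9966


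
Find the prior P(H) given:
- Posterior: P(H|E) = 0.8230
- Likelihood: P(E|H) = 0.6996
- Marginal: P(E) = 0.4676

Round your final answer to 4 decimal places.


From Bayes' theorem: P(H|E) = P(E|H) × P(H) / P(E)

Rearranging for P(H):
P(H) = P(H|E) × P(E) / P(E|H)
     = 0.8230 × 0.4676 / 0.6996
     = 0.38483480 / 0.6996
     = 0.5501


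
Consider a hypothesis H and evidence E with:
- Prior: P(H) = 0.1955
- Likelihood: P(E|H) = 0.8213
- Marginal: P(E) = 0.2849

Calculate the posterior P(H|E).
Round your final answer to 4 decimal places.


Using Bayes' theorem:

P(H|E) = P(E|H) × P(H) / P(E)
       = 0.8213 × 0.1955 / 0.2849
       = 0.16056415 / 0.2849
       = 0.5636

The evidence strengthens our belief in H.
Prior: 0.1955 → Posterior: 0.5636


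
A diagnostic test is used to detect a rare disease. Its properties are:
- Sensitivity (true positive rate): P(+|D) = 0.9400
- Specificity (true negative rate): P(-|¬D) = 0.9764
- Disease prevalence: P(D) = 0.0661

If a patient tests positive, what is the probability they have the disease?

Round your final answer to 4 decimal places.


Let D = has disease, + = positive test

Given:
- P(D) = 0.0661 (prevalence)
- P(+|D) = 0.9400 (sensitivity)
- P(-|¬D) = 0.9764 (specificity)
- P(+|¬D) = 0.0236 (false positive rate = 1 - specificity)

Step 1: Find P(+)
P(+) = P(+|D)P(D) + P(+|¬D)P(¬D)
     = 0.9400 × 0.0661 + 0.0236 × 0.9339
     = 0.06213400 + 0.02204004
     = 0.08417404

Step 2: Apply Bayes' theorem for P(D|+)
P(D|+) = P(+|D)P(D) / P(+)
       = 0.06213400 / 0.08417404
       = 0.7382


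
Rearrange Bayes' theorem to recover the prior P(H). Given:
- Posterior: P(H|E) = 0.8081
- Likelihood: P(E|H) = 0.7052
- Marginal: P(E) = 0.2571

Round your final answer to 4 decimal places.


From Bayes' theorem: P(H|E) = P(E|H) × P(H) / P(E)

Rearranging for P(H):
P(H) = P(H|E) × P(E) / P(E|H)
     = 0.8081 × 0.2571 / 0.7052
     = 0.20776251 / 0.7052
     = 0.2946


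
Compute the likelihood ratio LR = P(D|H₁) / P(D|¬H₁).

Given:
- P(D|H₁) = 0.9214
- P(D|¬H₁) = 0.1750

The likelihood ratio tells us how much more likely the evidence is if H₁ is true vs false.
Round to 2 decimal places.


Likelihood Ratio (LR) = P(D|H₁) / P(D|¬H₁)

LR = 0.9214 / 0.1750
   = 5.27

The evidence is 5.27 times more likely if H₁ is true than if H₁ is false.
Because LR exceeds 1, D is evidence for H₁.


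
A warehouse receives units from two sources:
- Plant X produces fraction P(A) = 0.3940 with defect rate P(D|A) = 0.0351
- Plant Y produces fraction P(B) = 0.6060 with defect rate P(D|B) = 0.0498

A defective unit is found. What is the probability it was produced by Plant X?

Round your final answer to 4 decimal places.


Let A = from Plant X, D = defective

Given:
- P(A) = 0.3940, P(B) = 0.6060
- P(D|A) = 0.0351, P(D|B) = 0.0498

Step 1: Find P(D)
P(D) = P(D|A)P(A) + P(D|B)P(B)
     = 0.0351 × 0.3940 + 0.0498 × 0.6060
     = 0.01382940 + 0.03017880
     = 0.04400820

Step 2: Apply Bayes' theorem
P(A|D) = P(D|A)P(A) / P(D)
       = 0.01382940 / 0.04400820
       = 0.3142


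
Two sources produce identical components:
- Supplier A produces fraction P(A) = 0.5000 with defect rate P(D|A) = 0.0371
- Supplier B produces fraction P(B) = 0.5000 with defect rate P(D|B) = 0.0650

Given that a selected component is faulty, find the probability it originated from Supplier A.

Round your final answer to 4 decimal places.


Let A = from Supplier A, D = faulty

Given:
- P(A) = 0.5000, P(B) = 0.5000
- P(D|A) = 0.0371, P(D|B) = 0.0650

Step 1: Find P(D)
P(D) = P(D|A)P(A) + P(D|B)P(B)
     = 0.0371 × 0.5000 + 0.0650 × 0.5000
     = 0.01855000 + 0.03250000
     = 0.05105000

Step 2: Apply Bayes' theorem
P(A|D) = P(D|A)P(A) / P(D)
       = 0.01855000 / 0.05105000
       = 0.3634


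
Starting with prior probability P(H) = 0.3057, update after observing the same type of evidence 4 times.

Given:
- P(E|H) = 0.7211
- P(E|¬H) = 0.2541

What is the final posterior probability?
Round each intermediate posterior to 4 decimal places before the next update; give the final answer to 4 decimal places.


Sequential Bayesian updating:

Initial prior: P(H) = 0.3057

Update 1:
  P(E) = 0.7211 × 0.3057 + 0.2541 × 0.6943 = 0.22044027 + 0.17642163 = 0.39686190
  P(H|E) = 0.22044027 / 0.39686190 = 0.5555

Update 2:
  P(E) = 0.7211 × 0.5555 + 0.2541 × 0.4445 = 0.40057105 + 0.11294745 = 0.51351850
  P(H|E) = 0.40057105 / 0.51351850 = 0.7801

Update 3:
  P(E) = 0.7211 × 0.7801 + 0.2541 × 0.2199 = 0.56253011 + 0.05587659 = 0.61840670
  P(H|E) = 0.56253011 / 0.61840670 = 0.9096

Update 4:
  P(E) = 0.7211 × 0.9096 + 0.2541 × 0.0904 = 0.65591256 + 0.02297064 = 0.67888320
  P(H|E) = 0.65591256 / 0.67888320 = 0.9662

Final posterior: 0.9662


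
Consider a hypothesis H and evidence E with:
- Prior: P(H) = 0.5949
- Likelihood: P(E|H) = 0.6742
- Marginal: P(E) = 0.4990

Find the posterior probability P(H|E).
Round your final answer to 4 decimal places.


Using Bayes' theorem:

P(H|E) = P(E|H) × P(H) / P(E)
       = 0.6742 × 0.5949 / 0.4990
       = 0.40108158 / 0.4990
       = 0.8038

The evidence strengthens our belief in H.
Prior: 0.5949 → Posterior: 0.8038


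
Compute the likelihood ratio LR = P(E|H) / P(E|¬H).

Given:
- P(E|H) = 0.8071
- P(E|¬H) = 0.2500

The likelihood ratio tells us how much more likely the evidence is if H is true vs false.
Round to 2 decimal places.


Likelihood Ratio (LR) = P(E|H) / P(E|¬H)

LR = 0.8071 / 0.2500
   = 3.23

The evidence is 3.23 times more likely if H is true than if H is false.
Because LR exceeds 1, E is evidence for H.


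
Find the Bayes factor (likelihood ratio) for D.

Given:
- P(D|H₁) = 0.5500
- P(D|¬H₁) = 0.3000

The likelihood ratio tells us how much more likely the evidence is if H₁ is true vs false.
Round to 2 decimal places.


Likelihood Ratio (LR) = P(D|H₁) / P(D|¬H₁)

LR = 0.5500 / 0.3000
   = 1.83

The evidence is 1.83 times more likely if H₁ is true than if H₁ is false.
Since LR > 1, the evidence supports H₁ over ¬H₁.


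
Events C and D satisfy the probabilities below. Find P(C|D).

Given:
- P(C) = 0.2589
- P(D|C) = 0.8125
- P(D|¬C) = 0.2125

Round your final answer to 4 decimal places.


Bayes' theorem: P(C|D) = P(D|C) × P(C) / P(D)

Step 1: Calculate P(D) using law of total probability
P(D) = P(D|C)P(C) + P(D|¬C)P(¬C)
     = 0.8125 × 0.2589 + 0.2125 × 0.7411
     = 0.21035625 + 0.15748375
     = 0.36784000

Step 2: Apply Bayes' theorem
P(C|D) = P(D|C) × P(C) / P(D)
       = 0.21035625 / 0.36784000
       = 0.5719
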